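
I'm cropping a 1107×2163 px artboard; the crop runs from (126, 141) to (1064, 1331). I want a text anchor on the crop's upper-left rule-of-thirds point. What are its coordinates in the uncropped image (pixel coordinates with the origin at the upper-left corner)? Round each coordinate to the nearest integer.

Crop width = 1064 − 126 = 938 px; one third is 312.67 px.
Crop height = 1331 − 141 = 1190 px; one third is 396.67 px.
The upper-left point is one-third across and one-third down within the crop:
x = 126 + 1 × 312.67 ≈ 439; y = 141 + 1 × 396.67 ≈ 538.

x = 439 px, y = 538 px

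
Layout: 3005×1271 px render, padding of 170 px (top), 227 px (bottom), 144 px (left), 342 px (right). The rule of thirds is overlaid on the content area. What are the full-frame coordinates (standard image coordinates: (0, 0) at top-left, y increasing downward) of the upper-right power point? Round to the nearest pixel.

(1823, 461)

Content width = 3005 − 144 − 342 = 2519 px; content height = 1271 − 170 − 227 = 874 px.
Upper-right is two-thirds across and one-third down within the content area.
x = 144 + 2 × 2519/3 = 144 + 1679.33 ≈ 1823
y = 170 + 1 × 874/3 = 170 + 291.33 ≈ 461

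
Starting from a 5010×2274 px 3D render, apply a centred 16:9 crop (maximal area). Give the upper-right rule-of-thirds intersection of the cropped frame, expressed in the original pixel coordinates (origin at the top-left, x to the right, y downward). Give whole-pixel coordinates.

5010/2274 > 16/9, so the 16:9 crop keeps the full height 2274 and trims width to 2274 × 16/9 = 4042.67 px.
Left offset = (5010 − 4042.67)/2 = 483.67 px; top offset = 0.
Upper-right is two-thirds across and one-third down within the crop:
x = 483.67 + 2 × 4042.67/3 ≈ 3179; y = 0.00 + 1 × 2274.00/3 ≈ 758.

(3179, 758)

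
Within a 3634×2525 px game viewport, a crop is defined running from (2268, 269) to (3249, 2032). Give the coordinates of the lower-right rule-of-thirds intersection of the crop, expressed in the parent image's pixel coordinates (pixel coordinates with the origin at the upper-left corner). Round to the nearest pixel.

x = 2922 px, y = 1444 px

Crop width = 3249 − 2268 = 981 px; one third is 327.00 px.
Crop height = 2032 − 269 = 1763 px; one third is 587.67 px.
The lower-right point is two-thirds across and two-thirds down within the crop:
x = 2268 + 2 × 327.00 ≈ 2922; y = 269 + 2 × 587.67 ≈ 1444.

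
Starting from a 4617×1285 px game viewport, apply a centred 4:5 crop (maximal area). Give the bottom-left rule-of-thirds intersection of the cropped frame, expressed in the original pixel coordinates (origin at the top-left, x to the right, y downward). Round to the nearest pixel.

x = 2137 px, y = 857 px

4617/1285 > 4/5, so the 4:5 crop keeps the full height 1285 and trims width to 1285 × 4/5 = 1028.00 px.
Left offset = (4617 − 1028.00)/2 = 1794.50 px; top offset = 0.
Bottom-left is one-third across and two-thirds down within the crop:
x = 1794.50 + 1 × 1028.00/3 ≈ 2137; y = 0.00 + 2 × 1285.00/3 ≈ 857.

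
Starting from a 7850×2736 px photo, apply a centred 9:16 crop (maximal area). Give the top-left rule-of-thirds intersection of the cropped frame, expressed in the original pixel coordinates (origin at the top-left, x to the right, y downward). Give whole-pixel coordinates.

7850/2736 > 9/16, so the 9:16 crop keeps the full height 2736 and trims width to 2736 × 9/16 = 1539.00 px.
Left offset = (7850 − 1539.00)/2 = 3155.50 px; top offset = 0.
Top-left is one-third across and one-third down within the crop:
x = 3155.50 + 1 × 1539.00/3 ≈ 3669; y = 0.00 + 1 × 2736.00/3 ≈ 912.

(3669, 912)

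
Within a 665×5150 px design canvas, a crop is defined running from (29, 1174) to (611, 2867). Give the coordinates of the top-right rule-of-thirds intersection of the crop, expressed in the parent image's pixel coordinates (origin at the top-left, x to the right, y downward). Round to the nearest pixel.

Crop width = 611 − 29 = 582 px; one third is 194.00 px.
Crop height = 2867 − 1174 = 1693 px; one third is 564.33 px.
The top-right point is two-thirds across and one-third down within the crop:
x = 29 + 2 × 194.00 ≈ 417; y = 1174 + 1 × 564.33 ≈ 1738.

(417, 1738)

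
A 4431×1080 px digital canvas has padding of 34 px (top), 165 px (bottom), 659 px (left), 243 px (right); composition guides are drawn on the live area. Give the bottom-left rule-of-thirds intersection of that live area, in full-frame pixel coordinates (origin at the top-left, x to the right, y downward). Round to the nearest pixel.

Content width = 4431 − 659 − 243 = 3529 px; content height = 1080 − 34 − 165 = 881 px.
Bottom-left is one-third across and two-thirds down within the live area.
x = 659 + 1 × 3529/3 = 659 + 1176.33 ≈ 1835
y = 34 + 2 × 881/3 = 34 + 587.33 ≈ 621

(1835, 621)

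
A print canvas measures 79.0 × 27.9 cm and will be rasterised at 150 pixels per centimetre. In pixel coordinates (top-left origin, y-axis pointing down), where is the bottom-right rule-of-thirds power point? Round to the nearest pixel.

In pixels the canvas is 79.0 × 150 = 11850 wide and 27.9 × 150 = 4185 tall.
The bottom-right point is two-thirds across and two-thirds down:
x = 2 × 11850/3 ≈ 7900; y = 2 × 4185/3 ≈ 2790.

(7900, 2790)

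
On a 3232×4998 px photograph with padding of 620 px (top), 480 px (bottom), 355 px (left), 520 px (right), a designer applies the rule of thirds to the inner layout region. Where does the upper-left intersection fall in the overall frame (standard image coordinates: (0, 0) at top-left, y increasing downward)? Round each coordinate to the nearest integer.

Content width = 3232 − 355 − 520 = 2357 px; content height = 4998 − 620 − 480 = 3898 px.
Upper-left is one-third across and one-third down within the inner layout region.
x = 355 + 1 × 2357/3 = 355 + 785.67 ≈ 1141
y = 620 + 1 × 3898/3 = 620 + 1299.33 ≈ 1919

x = 1141 px, y = 1919 px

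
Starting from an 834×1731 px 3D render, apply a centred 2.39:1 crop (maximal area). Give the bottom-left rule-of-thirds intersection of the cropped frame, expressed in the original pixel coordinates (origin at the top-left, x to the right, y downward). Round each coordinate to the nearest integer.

x = 278 px, y = 924 px

834/1731 < 2.39/1, so the 2.39:1 crop keeps the full width 834 and trims height to 834 × 1/2.39 = 348.95 px.
Top offset = (1731 − 348.95)/2 = 691.02 px; left offset = 0.
Bottom-left is one-third across and two-thirds down within the crop:
x = 0.00 + 1 × 834.00/3 ≈ 278; y = 691.02 + 2 × 348.95/3 ≈ 924.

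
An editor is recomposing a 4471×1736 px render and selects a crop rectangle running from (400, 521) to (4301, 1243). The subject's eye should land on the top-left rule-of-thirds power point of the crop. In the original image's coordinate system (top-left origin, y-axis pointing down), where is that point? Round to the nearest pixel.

x = 1700 px, y = 762 px

Crop width = 4301 − 400 = 3901 px; one third is 1300.33 px.
Crop height = 1243 − 521 = 722 px; one third is 240.67 px.
The top-left point is one-third across and one-third down within the crop:
x = 400 + 1 × 1300.33 ≈ 1700; y = 521 + 1 × 240.67 ≈ 762.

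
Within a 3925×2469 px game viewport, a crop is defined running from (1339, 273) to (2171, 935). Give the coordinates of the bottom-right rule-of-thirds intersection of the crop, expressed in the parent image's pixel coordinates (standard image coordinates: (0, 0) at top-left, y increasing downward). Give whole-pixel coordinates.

x = 1894 px, y = 714 px

Crop width = 2171 − 1339 = 832 px; one third is 277.33 px.
Crop height = 935 − 273 = 662 px; one third is 220.67 px.
The bottom-right point is two-thirds across and two-thirds down within the crop:
x = 1339 + 2 × 277.33 ≈ 1894; y = 273 + 2 × 220.67 ≈ 714.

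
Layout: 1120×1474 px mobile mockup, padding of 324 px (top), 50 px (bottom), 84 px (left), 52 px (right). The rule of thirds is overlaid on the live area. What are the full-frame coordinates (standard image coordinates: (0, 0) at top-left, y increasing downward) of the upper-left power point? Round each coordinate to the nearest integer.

(412, 691)

Content width = 1120 − 84 − 52 = 984 px; content height = 1474 − 324 − 50 = 1100 px.
Upper-left is one-third across and one-third down within the live area.
x = 84 + 1 × 984/3 = 84 + 328.00 ≈ 412
y = 324 + 1 × 1100/3 = 324 + 366.67 ≈ 691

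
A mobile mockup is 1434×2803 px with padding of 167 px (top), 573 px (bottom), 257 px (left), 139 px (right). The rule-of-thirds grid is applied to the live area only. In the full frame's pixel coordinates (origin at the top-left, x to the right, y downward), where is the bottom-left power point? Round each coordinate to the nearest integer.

(603, 1542)

Content width = 1434 − 257 − 139 = 1038 px; content height = 2803 − 167 − 573 = 2063 px.
Bottom-left is one-third across and two-thirds down within the live area.
x = 257 + 1 × 1038/3 = 257 + 346.00 ≈ 603
y = 167 + 2 × 2063/3 = 167 + 1375.33 ≈ 1542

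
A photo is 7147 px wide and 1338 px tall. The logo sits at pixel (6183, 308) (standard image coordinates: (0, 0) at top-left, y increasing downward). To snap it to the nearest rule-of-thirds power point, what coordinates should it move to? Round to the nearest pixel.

Third lines: x ∈ {2382, 4765}, y ∈ {446, 892}.
6183 is closer to x = 4765; 308 is closer to y = 446.
So the nearest intersection is the upper-right power point.

(4765, 446)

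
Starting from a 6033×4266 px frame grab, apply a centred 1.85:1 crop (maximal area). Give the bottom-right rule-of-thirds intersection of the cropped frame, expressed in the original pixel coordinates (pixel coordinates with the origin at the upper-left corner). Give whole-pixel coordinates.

(4022, 2677)

6033/4266 < 1.85/1, so the 1.85:1 crop keeps the full width 6033 and trims height to 6033 × 1/1.85 = 3261.08 px.
Top offset = (4266 − 3261.08)/2 = 502.46 px; left offset = 0.
Bottom-right is two-thirds across and two-thirds down within the crop:
x = 0.00 + 2 × 6033.00/3 ≈ 4022; y = 502.46 + 2 × 3261.08/3 ≈ 2677.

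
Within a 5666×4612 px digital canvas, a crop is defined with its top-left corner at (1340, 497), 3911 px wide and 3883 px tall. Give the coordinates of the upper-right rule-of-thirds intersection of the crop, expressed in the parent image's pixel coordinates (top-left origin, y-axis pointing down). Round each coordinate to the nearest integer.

One third of the crop width 3911 is 1303.67 px.
One third of the crop height 3883 is 1294.33 px.
The upper-right point is two-thirds across and one-third down within the crop:
x = 1340 + 2 × 1303.67 ≈ 3947; y = 497 + 1 × 1294.33 ≈ 1791.

x = 3947 px, y = 1791 px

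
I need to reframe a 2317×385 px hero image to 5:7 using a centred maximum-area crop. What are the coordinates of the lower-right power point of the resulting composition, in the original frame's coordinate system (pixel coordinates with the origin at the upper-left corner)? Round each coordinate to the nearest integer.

x = 1204 px, y = 257 px

2317/385 > 5/7, so the 5:7 crop keeps the full height 385 and trims width to 385 × 5/7 = 275.00 px.
Left offset = (2317 − 275.00)/2 = 1021.00 px; top offset = 0.
Lower-right is two-thirds across and two-thirds down within the crop:
x = 1021.00 + 2 × 275.00/3 ≈ 1204; y = 0.00 + 2 × 385.00/3 ≈ 257.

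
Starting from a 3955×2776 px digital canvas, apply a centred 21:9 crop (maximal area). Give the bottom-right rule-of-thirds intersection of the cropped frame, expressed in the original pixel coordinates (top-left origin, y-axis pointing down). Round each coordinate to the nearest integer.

3955/2776 < 21/9, so the 21:9 crop keeps the full width 3955 and trims height to 3955 × 9/21 = 1695.00 px.
Top offset = (2776 − 1695.00)/2 = 540.50 px; left offset = 0.
Bottom-right is two-thirds across and two-thirds down within the crop:
x = 0.00 + 2 × 3955.00/3 ≈ 2637; y = 540.50 + 2 × 1695.00/3 ≈ 1671.

x = 2637 px, y = 1671 px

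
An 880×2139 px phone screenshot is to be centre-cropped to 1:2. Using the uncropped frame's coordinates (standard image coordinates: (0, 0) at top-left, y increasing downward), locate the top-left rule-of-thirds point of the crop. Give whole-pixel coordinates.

880/2139 < 1/2, so the 1:2 crop keeps the full width 880 and trims height to 880 × 2/1 = 1760.00 px.
Top offset = (2139 − 1760.00)/2 = 189.50 px; left offset = 0.
Top-left is one-third across and one-third down within the crop:
x = 0.00 + 1 × 880.00/3 ≈ 293; y = 189.50 + 1 × 1760.00/3 ≈ 776.

(293, 776)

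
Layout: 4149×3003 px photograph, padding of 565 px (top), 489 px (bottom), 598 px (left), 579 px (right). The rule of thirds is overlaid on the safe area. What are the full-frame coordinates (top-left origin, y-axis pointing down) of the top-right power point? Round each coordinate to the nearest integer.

Content width = 4149 − 598 − 579 = 2972 px; content height = 3003 − 565 − 489 = 1949 px.
Top-right is two-thirds across and one-third down within the safe area.
x = 598 + 2 × 2972/3 = 598 + 1981.33 ≈ 2579
y = 565 + 1 × 1949/3 = 565 + 649.67 ≈ 1215

x = 2579 px, y = 1215 px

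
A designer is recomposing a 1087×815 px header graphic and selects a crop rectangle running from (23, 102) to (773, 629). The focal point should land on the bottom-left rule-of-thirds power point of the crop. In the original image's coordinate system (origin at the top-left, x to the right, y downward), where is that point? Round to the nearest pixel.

Crop width = 773 − 23 = 750 px; one third is 250.00 px.
Crop height = 629 − 102 = 527 px; one third is 175.67 px.
The bottom-left point is one-third across and two-thirds down within the crop:
x = 23 + 1 × 250.00 ≈ 273; y = 102 + 2 × 175.67 ≈ 453.

x = 273 px, y = 453 px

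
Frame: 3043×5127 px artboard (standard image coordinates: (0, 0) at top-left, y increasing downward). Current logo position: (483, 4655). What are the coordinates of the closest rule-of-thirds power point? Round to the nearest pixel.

x = 1014 px, y = 3418 px

Third lines: x ∈ {1014, 2029}, y ∈ {1709, 3418}.
483 is closer to x = 1014; 4655 is closer to y = 3418.
So the nearest intersection is the lower-left power point.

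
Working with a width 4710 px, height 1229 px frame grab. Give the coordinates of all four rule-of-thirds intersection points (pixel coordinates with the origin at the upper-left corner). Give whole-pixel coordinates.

One third of 4710 is 1570; one third of 1229 is 409.67.
Vertical third lines at x = 1570 and x = 3140; horizontal third lines at y = 410 and y = 819.

(1570, 410), (3140, 410), (1570, 819), (3140, 819)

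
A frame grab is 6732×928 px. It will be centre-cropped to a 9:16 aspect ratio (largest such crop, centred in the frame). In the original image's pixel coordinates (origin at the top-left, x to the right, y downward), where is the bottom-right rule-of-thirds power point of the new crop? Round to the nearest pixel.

x = 3453 px, y = 619 px

6732/928 > 9/16, so the 9:16 crop keeps the full height 928 and trims width to 928 × 9/16 = 522.00 px.
Left offset = (6732 − 522.00)/2 = 3105.00 px; top offset = 0.
Bottom-right is two-thirds across and two-thirds down within the crop:
x = 3105.00 + 2 × 522.00/3 ≈ 3453; y = 0.00 + 2 × 928.00/3 ≈ 619.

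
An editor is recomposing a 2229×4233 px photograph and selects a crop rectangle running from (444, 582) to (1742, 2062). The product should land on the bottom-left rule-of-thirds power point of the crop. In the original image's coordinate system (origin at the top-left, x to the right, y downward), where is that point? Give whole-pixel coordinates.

Crop width = 1742 − 444 = 1298 px; one third is 432.67 px.
Crop height = 2062 − 582 = 1480 px; one third is 493.33 px.
The bottom-left point is one-third across and two-thirds down within the crop:
x = 444 + 1 × 432.67 ≈ 877; y = 582 + 2 × 493.33 ≈ 1569.

x = 877 px, y = 1569 px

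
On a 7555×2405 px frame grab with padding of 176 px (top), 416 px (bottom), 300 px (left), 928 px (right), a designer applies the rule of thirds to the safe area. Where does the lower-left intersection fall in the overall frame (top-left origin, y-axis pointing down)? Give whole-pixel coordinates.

Content width = 7555 − 300 − 928 = 6327 px; content height = 2405 − 176 − 416 = 1813 px.
Lower-left is one-third across and two-thirds down within the safe area.
x = 300 + 1 × 6327/3 = 300 + 2109.00 ≈ 2409
y = 176 + 2 × 1813/3 = 176 + 1208.67 ≈ 1385

(2409, 1385)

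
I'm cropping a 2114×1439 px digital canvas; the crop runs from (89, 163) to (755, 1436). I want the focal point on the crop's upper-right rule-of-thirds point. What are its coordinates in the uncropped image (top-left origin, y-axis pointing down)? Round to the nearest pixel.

Crop width = 755 − 89 = 666 px; one third is 222.00 px.
Crop height = 1436 − 163 = 1273 px; one third is 424.33 px.
The upper-right point is two-thirds across and one-third down within the crop:
x = 89 + 2 × 222.00 ≈ 533; y = 163 + 1 × 424.33 ≈ 587.

(533, 587)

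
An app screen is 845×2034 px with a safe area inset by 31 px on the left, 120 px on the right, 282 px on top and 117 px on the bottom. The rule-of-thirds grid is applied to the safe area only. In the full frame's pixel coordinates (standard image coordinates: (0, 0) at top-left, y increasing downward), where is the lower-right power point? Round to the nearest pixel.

Content width = 845 − 31 − 120 = 694 px; content height = 2034 − 282 − 117 = 1635 px.
Lower-right is two-thirds across and two-thirds down within the safe area.
x = 31 + 2 × 694/3 = 31 + 462.67 ≈ 494
y = 282 + 2 × 1635/3 = 282 + 1090.00 ≈ 1372

(494, 1372)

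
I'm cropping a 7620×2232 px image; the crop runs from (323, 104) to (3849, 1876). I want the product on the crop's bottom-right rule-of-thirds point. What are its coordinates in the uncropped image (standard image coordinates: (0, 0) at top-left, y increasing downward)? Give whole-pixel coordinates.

Crop width = 3849 − 323 = 3526 px; one third is 1175.33 px.
Crop height = 1876 − 104 = 1772 px; one third is 590.67 px.
The bottom-right point is two-thirds across and two-thirds down within the crop:
x = 323 + 2 × 1175.33 ≈ 2674; y = 104 + 2 × 590.67 ≈ 1285.

(2674, 1285)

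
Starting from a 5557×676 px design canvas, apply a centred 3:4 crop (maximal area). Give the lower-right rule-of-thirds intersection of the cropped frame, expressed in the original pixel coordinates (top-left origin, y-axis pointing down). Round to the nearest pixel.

(2863, 451)

5557/676 > 3/4, so the 3:4 crop keeps the full height 676 and trims width to 676 × 3/4 = 507.00 px.
Left offset = (5557 − 507.00)/2 = 2525.00 px; top offset = 0.
Lower-right is two-thirds across and two-thirds down within the crop:
x = 2525.00 + 2 × 507.00/3 ≈ 2863; y = 0.00 + 2 × 676.00/3 ≈ 451.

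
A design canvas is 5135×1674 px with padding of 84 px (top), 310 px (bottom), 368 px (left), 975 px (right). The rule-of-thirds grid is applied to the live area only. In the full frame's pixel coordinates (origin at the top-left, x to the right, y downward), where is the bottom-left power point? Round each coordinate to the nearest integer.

Content width = 5135 − 368 − 975 = 3792 px; content height = 1674 − 84 − 310 = 1280 px.
Bottom-left is one-third across and two-thirds down within the live area.
x = 368 + 1 × 3792/3 = 368 + 1264.00 ≈ 1632
y = 84 + 2 × 1280/3 = 84 + 853.33 ≈ 937

(1632, 937)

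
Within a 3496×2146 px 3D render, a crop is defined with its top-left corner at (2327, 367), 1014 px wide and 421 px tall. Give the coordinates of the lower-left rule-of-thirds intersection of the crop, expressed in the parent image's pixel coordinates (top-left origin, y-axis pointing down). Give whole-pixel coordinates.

One third of the crop width 1014 is 338.00 px.
One third of the crop height 421 is 140.33 px.
The lower-left point is one-third across and two-thirds down within the crop:
x = 2327 + 1 × 338.00 ≈ 2665; y = 367 + 2 × 140.33 ≈ 648.

x = 2665 px, y = 648 px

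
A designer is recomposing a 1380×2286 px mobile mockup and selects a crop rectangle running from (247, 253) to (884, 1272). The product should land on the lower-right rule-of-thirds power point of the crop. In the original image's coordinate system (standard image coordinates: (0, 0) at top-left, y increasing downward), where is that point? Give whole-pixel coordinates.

Crop width = 884 − 247 = 637 px; one third is 212.33 px.
Crop height = 1272 − 253 = 1019 px; one third is 339.67 px.
The lower-right point is two-thirds across and two-thirds down within the crop:
x = 247 + 2 × 212.33 ≈ 672; y = 253 + 2 × 339.67 ≈ 932.

x = 672 px, y = 932 px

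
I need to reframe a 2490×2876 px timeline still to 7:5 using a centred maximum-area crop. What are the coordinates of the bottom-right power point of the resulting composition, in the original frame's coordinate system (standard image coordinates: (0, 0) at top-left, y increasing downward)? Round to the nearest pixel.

x = 1660 px, y = 1734 px

2490/2876 < 7/5, so the 7:5 crop keeps the full width 2490 and trims height to 2490 × 5/7 = 1778.57 px.
Top offset = (2876 − 1778.57)/2 = 548.71 px; left offset = 0.
Bottom-right is two-thirds across and two-thirds down within the crop:
x = 0.00 + 2 × 2490.00/3 ≈ 1660; y = 548.71 + 2 × 1778.57/3 ≈ 1734.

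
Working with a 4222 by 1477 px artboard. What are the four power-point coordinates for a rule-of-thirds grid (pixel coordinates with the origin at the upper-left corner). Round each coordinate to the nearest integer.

One third of 4222 is 1407.33; one third of 1477 is 492.33.
Vertical third lines at x = 1407 and x = 2815; horizontal third lines at y = 492 and y = 985.

(1407, 492), (2815, 492), (1407, 985), (2815, 985)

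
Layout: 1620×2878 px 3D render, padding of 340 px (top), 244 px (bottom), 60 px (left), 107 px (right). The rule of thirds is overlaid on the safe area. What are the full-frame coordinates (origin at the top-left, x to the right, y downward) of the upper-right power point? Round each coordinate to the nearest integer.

Content width = 1620 − 60 − 107 = 1453 px; content height = 2878 − 340 − 244 = 2294 px.
Upper-right is two-thirds across and one-third down within the safe area.
x = 60 + 2 × 1453/3 = 60 + 968.67 ≈ 1029
y = 340 + 1 × 2294/3 = 340 + 764.67 ≈ 1105

x = 1029 px, y = 1105 px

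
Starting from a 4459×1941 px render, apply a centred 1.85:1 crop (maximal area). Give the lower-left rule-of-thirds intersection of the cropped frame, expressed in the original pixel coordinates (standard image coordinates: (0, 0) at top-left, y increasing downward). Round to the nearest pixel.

4459/1941 > 1.85/1, so the 1.85:1 crop keeps the full height 1941 and trims width to 1941 × 1.85/1 = 3590.85 px.
Left offset = (4459 − 3590.85)/2 = 434.07 px; top offset = 0.
Lower-left is one-third across and two-thirds down within the crop:
x = 434.07 + 1 × 3590.85/3 ≈ 1631; y = 0.00 + 2 × 1941.00/3 ≈ 1294.

x = 1631 px, y = 1294 px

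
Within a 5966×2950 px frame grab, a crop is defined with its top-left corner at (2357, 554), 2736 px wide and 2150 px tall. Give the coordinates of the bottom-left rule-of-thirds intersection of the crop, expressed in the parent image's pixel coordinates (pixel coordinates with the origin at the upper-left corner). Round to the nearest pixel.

(3269, 1987)

One third of the crop width 2736 is 912.00 px.
One third of the crop height 2150 is 716.67 px.
The bottom-left point is one-third across and two-thirds down within the crop:
x = 2357 + 1 × 912.00 ≈ 3269; y = 554 + 2 × 716.67 ≈ 1987.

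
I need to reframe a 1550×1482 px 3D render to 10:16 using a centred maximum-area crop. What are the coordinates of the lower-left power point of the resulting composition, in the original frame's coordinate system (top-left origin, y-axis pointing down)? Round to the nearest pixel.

(621, 988)

1550/1482 > 10/16, so the 10:16 crop keeps the full height 1482 and trims width to 1482 × 10/16 = 926.25 px.
Left offset = (1550 − 926.25)/2 = 311.88 px; top offset = 0.
Lower-left is one-third across and two-thirds down within the crop:
x = 311.88 + 1 × 926.25/3 ≈ 621; y = 0.00 + 2 × 1482.00/3 ≈ 988.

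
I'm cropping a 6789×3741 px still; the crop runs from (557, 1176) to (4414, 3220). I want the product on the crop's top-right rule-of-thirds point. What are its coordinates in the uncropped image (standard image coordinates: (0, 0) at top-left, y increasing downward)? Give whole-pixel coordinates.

x = 3128 px, y = 1857 px

Crop width = 4414 − 557 = 3857 px; one third is 1285.67 px.
Crop height = 3220 − 1176 = 2044 px; one third is 681.33 px.
The top-right point is two-thirds across and one-third down within the crop:
x = 557 + 2 × 1285.67 ≈ 3128; y = 1176 + 1 × 681.33 ≈ 1857.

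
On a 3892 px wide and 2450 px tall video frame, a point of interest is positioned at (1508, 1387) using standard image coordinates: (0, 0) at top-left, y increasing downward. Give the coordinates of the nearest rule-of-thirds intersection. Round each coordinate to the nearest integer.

Third lines: x ∈ {1297, 2595}, y ∈ {817, 1633}.
1508 is closer to x = 1297; 1387 is closer to y = 1633.
So the nearest intersection is the lower-left power point.

(1297, 1633)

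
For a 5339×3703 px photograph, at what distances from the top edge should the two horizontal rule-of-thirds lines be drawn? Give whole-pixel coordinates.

3703 / 3 = 1234.33, so the horizontal lines sit at one and two thirds of 3703.

y = 1234 px and y = 2469 px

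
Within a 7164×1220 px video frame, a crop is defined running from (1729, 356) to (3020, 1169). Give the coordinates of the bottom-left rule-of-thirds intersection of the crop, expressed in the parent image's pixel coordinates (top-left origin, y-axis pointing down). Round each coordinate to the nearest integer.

Crop width = 3020 − 1729 = 1291 px; one third is 430.33 px.
Crop height = 1169 − 356 = 813 px; one third is 271.00 px.
The bottom-left point is one-third across and two-thirds down within the crop:
x = 1729 + 1 × 430.33 ≈ 2159; y = 356 + 2 × 271.00 ≈ 898.

(2159, 898)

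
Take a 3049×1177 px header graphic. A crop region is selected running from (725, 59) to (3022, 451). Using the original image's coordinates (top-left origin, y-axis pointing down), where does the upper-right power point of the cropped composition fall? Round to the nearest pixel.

x = 2256 px, y = 190 px

Crop width = 3022 − 725 = 2297 px; one third is 765.67 px.
Crop height = 451 − 59 = 392 px; one third is 130.67 px.
The upper-right point is two-thirds across and one-third down within the crop:
x = 725 + 2 × 765.67 ≈ 2256; y = 59 + 1 × 130.67 ≈ 190.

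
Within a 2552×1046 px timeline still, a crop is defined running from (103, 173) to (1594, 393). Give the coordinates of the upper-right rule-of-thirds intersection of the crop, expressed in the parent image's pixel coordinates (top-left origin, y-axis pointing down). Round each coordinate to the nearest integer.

x = 1097 px, y = 246 px

Crop width = 1594 − 103 = 1491 px; one third is 497.00 px.
Crop height = 393 − 173 = 220 px; one third is 73.33 px.
The upper-right point is two-thirds across and one-third down within the crop:
x = 103 + 2 × 497.00 ≈ 1097; y = 173 + 1 × 73.33 ≈ 246.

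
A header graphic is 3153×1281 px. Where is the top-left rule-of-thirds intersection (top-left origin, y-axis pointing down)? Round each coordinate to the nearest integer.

The top-left point sits one-third of the way across and one-third of the way down.
x = 1 × 3153/3 ≈ 1051; y = 1 × 1281/3 ≈ 427.

(1051, 427)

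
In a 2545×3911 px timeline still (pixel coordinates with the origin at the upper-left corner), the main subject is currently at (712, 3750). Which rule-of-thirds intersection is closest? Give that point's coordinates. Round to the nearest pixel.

x = 848 px, y = 2607 px

Third lines: x ∈ {848, 1697}, y ∈ {1304, 2607}.
712 is closer to x = 848; 3750 is closer to y = 2607.
So the nearest intersection is the lower-left power point.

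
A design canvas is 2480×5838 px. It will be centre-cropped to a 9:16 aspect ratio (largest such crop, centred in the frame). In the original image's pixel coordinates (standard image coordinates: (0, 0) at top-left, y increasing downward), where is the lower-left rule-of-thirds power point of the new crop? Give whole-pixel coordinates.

2480/5838 < 9/16, so the 9:16 crop keeps the full width 2480 and trims height to 2480 × 16/9 = 4408.89 px.
Top offset = (5838 − 4408.89)/2 = 714.56 px; left offset = 0.
Lower-left is one-third across and two-thirds down within the crop:
x = 0.00 + 1 × 2480.00/3 ≈ 827; y = 714.56 + 2 × 4408.89/3 ≈ 3654.

(827, 3654)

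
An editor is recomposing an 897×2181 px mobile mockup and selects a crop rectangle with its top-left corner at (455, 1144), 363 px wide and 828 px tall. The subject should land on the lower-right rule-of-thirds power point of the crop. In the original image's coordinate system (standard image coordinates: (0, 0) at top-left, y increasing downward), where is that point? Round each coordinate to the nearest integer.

x = 697 px, y = 1696 px

One third of the crop width 363 is 121.00 px.
One third of the crop height 828 is 276.00 px.
The lower-right point is two-thirds across and two-thirds down within the crop:
x = 455 + 2 × 121.00 ≈ 697; y = 1144 + 2 × 276.00 ≈ 1696.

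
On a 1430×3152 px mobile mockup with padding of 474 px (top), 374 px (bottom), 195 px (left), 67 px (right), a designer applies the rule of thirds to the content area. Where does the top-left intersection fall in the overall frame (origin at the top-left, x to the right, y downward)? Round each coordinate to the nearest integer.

Content width = 1430 − 195 − 67 = 1168 px; content height = 3152 − 474 − 374 = 2304 px.
Top-left is one-third across and one-third down within the content area.
x = 195 + 1 × 1168/3 = 195 + 389.33 ≈ 584
y = 474 + 1 × 2304/3 = 474 + 768.00 ≈ 1242

(584, 1242)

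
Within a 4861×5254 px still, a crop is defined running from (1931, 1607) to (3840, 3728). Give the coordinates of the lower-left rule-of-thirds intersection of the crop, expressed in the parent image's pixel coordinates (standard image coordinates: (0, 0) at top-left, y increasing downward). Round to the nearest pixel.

Crop width = 3840 − 1931 = 1909 px; one third is 636.33 px.
Crop height = 3728 − 1607 = 2121 px; one third is 707.00 px.
The lower-left point is one-third across and two-thirds down within the crop:
x = 1931 + 1 × 636.33 ≈ 2567; y = 1607 + 2 × 707.00 ≈ 3021.

(2567, 3021)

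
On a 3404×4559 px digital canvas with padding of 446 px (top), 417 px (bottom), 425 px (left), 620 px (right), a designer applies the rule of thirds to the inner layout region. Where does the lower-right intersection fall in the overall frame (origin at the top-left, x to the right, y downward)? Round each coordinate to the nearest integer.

(1998, 2910)

Content width = 3404 − 425 − 620 = 2359 px; content height = 4559 − 446 − 417 = 3696 px.
Lower-right is two-thirds across and two-thirds down within the inner layout region.
x = 425 + 2 × 2359/3 = 425 + 1572.67 ≈ 1998
y = 446 + 2 × 3696/3 = 446 + 2464.00 ≈ 2910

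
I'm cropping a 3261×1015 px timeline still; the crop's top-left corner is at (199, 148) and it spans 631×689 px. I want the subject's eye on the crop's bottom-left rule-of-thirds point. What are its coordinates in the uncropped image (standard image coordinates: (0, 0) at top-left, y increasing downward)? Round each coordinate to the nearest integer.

One third of the crop width 631 is 210.33 px.
One third of the crop height 689 is 229.67 px.
The bottom-left point is one-third across and two-thirds down within the crop:
x = 199 + 1 × 210.33 ≈ 409; y = 148 + 2 × 229.67 ≈ 607.

x = 409 px, y = 607 px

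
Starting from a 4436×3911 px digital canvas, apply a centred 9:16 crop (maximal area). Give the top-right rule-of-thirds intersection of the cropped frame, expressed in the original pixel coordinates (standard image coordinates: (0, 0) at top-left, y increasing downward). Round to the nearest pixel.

4436/3911 > 9/16, so the 9:16 crop keeps the full height 3911 and trims width to 3911 × 9/16 = 2199.94 px.
Left offset = (4436 − 2199.94)/2 = 1118.03 px; top offset = 0.
Top-right is two-thirds across and one-third down within the crop:
x = 1118.03 + 2 × 2199.94/3 ≈ 2585; y = 0.00 + 1 × 3911.00/3 ≈ 1304.

x = 2585 px, y = 1304 px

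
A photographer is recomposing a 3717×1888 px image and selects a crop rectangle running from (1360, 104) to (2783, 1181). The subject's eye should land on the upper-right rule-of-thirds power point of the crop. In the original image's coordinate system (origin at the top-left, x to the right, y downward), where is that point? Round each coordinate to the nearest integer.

x = 2309 px, y = 463 px

Crop width = 2783 − 1360 = 1423 px; one third is 474.33 px.
Crop height = 1181 − 104 = 1077 px; one third is 359.00 px.
The upper-right point is two-thirds across and one-third down within the crop:
x = 1360 + 2 × 474.33 ≈ 2309; y = 104 + 1 × 359.00 ≈ 463.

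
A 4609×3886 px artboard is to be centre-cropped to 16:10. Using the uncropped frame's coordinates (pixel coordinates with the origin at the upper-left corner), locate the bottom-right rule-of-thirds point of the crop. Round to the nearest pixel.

4609/3886 < 16/10, so the 16:10 crop keeps the full width 4609 and trims height to 4609 × 10/16 = 2880.62 px.
Top offset = (3886 − 2880.62)/2 = 502.69 px; left offset = 0.
Bottom-right is two-thirds across and two-thirds down within the crop:
x = 0.00 + 2 × 4609.00/3 ≈ 3073; y = 502.69 + 2 × 2880.62/3 ≈ 2423.

(3073, 2423)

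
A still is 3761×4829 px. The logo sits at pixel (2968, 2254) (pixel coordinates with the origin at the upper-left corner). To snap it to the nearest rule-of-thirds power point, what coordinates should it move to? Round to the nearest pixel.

(2507, 1610)

Third lines: x ∈ {1254, 2507}, y ∈ {1610, 3219}.
2968 is closer to x = 2507; 2254 is closer to y = 1610.
So the nearest intersection is the upper-right power point.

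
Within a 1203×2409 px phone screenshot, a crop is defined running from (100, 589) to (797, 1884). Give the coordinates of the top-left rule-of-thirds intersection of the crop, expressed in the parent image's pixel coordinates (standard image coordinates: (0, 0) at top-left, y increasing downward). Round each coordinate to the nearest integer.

x = 332 px, y = 1021 px

Crop width = 797 − 100 = 697 px; one third is 232.33 px.
Crop height = 1884 − 589 = 1295 px; one third is 431.67 px.
The top-left point is one-third across and one-third down within the crop:
x = 100 + 1 × 232.33 ≈ 332; y = 589 + 1 × 431.67 ≈ 1021.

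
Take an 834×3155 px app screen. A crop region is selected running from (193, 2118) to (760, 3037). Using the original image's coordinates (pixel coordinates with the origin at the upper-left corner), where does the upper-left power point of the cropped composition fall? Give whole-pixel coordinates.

Crop width = 760 − 193 = 567 px; one third is 189.00 px.
Crop height = 3037 − 2118 = 919 px; one third is 306.33 px.
The upper-left point is one-third across and one-third down within the crop:
x = 193 + 1 × 189.00 ≈ 382; y = 2118 + 1 × 306.33 ≈ 2424.

(382, 2424)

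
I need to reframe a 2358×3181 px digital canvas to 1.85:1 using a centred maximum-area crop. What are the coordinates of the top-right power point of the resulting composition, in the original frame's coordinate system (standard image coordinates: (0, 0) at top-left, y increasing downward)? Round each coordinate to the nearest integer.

2358/3181 < 1.85/1, so the 1.85:1 crop keeps the full width 2358 and trims height to 2358 × 1/1.85 = 1274.59 px.
Top offset = (3181 − 1274.59)/2 = 953.20 px; left offset = 0.
Top-right is two-thirds across and one-third down within the crop:
x = 0.00 + 2 × 2358.00/3 ≈ 1572; y = 953.20 + 1 × 1274.59/3 ≈ 1378.

(1572, 1378)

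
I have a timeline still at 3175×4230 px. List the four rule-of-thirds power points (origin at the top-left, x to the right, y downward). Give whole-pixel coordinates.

(1058, 1410), (2117, 1410), (1058, 2820), (2117, 2820)

One third of 3175 is 1058.33; one third of 4230 is 1410.
Vertical third lines at x = 1058 and x = 2117; horizontal third lines at y = 1410 and y = 2820.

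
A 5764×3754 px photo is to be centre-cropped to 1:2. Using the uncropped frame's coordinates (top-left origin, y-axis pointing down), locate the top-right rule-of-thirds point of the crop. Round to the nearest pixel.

(3195, 1251)

5764/3754 > 1/2, so the 1:2 crop keeps the full height 3754 and trims width to 3754 × 1/2 = 1877.00 px.
Left offset = (5764 − 1877.00)/2 = 1943.50 px; top offset = 0.
Top-right is two-thirds across and one-third down within the crop:
x = 1943.50 + 2 × 1877.00/3 ≈ 3195; y = 0.00 + 1 × 3754.00/3 ≈ 1251.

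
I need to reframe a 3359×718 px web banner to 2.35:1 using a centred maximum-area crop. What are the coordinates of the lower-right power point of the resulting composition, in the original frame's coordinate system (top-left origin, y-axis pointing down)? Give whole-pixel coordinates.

3359/718 > 2.35/1, so the 2.35:1 crop keeps the full height 718 and trims width to 718 × 2.35/1 = 1687.30 px.
Left offset = (3359 − 1687.30)/2 = 835.85 px; top offset = 0.
Lower-right is two-thirds across and two-thirds down within the crop:
x = 835.85 + 2 × 1687.30/3 ≈ 1961; y = 0.00 + 2 × 718.00/3 ≈ 479.

(1961, 479)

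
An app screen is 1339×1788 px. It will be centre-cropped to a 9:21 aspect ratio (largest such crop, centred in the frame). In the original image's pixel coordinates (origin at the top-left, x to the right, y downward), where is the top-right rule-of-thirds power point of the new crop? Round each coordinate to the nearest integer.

(797, 596)

1339/1788 > 9/21, so the 9:21 crop keeps the full height 1788 and trims width to 1788 × 9/21 = 766.29 px.
Left offset = (1339 − 766.29)/2 = 286.36 px; top offset = 0.
Top-right is two-thirds across and one-third down within the crop:
x = 286.36 + 2 × 766.29/3 ≈ 797; y = 0.00 + 1 × 1788.00/3 ≈ 596.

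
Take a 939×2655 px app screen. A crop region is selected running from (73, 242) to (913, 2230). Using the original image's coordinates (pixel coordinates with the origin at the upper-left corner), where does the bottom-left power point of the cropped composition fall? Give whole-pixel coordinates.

(353, 1567)

Crop width = 913 − 73 = 840 px; one third is 280.00 px.
Crop height = 2230 − 242 = 1988 px; one third is 662.67 px.
The bottom-left point is one-third across and two-thirds down within the crop:
x = 73 + 1 × 280.00 ≈ 353; y = 242 + 2 × 662.67 ≈ 1567.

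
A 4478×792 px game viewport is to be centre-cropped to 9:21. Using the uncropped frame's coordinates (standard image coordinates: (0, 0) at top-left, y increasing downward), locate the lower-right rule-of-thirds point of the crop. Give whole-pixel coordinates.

(2296, 528)

4478/792 > 9/21, so the 9:21 crop keeps the full height 792 and trims width to 792 × 9/21 = 339.43 px.
Left offset = (4478 − 339.43)/2 = 2069.29 px; top offset = 0.
Lower-right is two-thirds across and two-thirds down within the crop:
x = 2069.29 + 2 × 339.43/3 ≈ 2296; y = 0.00 + 2 × 792.00/3 ≈ 528.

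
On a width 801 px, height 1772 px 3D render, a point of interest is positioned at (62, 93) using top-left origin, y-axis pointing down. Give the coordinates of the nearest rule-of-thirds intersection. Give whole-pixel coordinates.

x = 267 px, y = 591 px

Third lines: x ∈ {267, 534}, y ∈ {591, 1181}.
62 is closer to x = 267; 93 is closer to y = 591.
So the nearest intersection is the upper-left power point.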